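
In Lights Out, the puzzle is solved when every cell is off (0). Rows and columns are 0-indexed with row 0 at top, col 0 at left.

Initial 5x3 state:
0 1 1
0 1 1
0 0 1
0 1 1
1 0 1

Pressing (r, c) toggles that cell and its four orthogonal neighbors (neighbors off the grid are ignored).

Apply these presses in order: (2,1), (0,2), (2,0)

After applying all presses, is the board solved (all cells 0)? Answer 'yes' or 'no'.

After press 1 at (2,1):
0 1 1
0 0 1
1 1 0
0 0 1
1 0 1

After press 2 at (0,2):
0 0 0
0 0 0
1 1 0
0 0 1
1 0 1

After press 3 at (2,0):
0 0 0
1 0 0
0 0 0
1 0 1
1 0 1

Lights still on: 5

Answer: no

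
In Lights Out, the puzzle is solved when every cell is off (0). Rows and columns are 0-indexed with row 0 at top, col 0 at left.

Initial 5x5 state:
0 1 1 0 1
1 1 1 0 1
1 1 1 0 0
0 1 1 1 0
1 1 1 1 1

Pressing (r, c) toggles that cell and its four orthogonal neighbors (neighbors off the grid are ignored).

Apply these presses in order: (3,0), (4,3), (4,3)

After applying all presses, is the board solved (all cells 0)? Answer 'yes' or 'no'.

After press 1 at (3,0):
0 1 1 0 1
1 1 1 0 1
0 1 1 0 0
1 0 1 1 0
0 1 1 1 1

After press 2 at (4,3):
0 1 1 0 1
1 1 1 0 1
0 1 1 0 0
1 0 1 0 0
0 1 0 0 0

After press 3 at (4,3):
0 1 1 0 1
1 1 1 0 1
0 1 1 0 0
1 0 1 1 0
0 1 1 1 1

Lights still on: 16

Answer: no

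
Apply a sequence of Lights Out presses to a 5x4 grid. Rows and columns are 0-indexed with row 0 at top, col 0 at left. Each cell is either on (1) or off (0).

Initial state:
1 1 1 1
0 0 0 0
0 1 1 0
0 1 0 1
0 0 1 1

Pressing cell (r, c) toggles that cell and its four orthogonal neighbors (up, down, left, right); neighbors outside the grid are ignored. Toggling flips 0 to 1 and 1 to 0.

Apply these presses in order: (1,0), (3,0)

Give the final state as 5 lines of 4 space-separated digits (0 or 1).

After press 1 at (1,0):
0 1 1 1
1 1 0 0
1 1 1 0
0 1 0 1
0 0 1 1

After press 2 at (3,0):
0 1 1 1
1 1 0 0
0 1 1 0
1 0 0 1
1 0 1 1

Answer: 0 1 1 1
1 1 0 0
0 1 1 0
1 0 0 1
1 0 1 1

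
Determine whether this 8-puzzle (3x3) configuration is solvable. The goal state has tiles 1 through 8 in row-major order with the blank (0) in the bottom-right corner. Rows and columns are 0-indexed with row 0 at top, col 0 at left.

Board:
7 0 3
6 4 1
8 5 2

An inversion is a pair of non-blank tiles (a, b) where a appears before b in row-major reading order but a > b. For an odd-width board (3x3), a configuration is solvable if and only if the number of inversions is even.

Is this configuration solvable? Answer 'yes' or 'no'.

Inversions (pairs i<j in row-major order where tile[i] > tile[j] > 0): 17
17 is odd, so the puzzle is not solvable.

Answer: no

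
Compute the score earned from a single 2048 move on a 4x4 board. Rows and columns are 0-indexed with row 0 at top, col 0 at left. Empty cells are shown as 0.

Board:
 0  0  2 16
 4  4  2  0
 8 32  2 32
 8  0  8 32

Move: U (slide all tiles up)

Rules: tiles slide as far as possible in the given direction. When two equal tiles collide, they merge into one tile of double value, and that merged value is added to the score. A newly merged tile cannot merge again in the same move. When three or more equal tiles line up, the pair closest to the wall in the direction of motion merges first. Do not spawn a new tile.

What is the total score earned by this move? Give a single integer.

Answer: 84

Derivation:
Slide up:
col 0: [0, 4, 8, 8] -> [4, 16, 0, 0]  score +16 (running 16)
col 1: [0, 4, 32, 0] -> [4, 32, 0, 0]  score +0 (running 16)
col 2: [2, 2, 2, 8] -> [4, 2, 8, 0]  score +4 (running 20)
col 3: [16, 0, 32, 32] -> [16, 64, 0, 0]  score +64 (running 84)
Board after move:
 4  4  4 16
16 32  2 64
 0  0  8  0
 0  0  0  0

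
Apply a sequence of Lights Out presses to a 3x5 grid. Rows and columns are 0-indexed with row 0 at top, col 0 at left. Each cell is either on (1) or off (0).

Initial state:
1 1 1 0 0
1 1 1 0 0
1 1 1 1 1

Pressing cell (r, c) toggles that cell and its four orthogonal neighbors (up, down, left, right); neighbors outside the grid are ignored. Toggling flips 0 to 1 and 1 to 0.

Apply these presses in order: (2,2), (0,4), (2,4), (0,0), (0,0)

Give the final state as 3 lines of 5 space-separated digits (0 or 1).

Answer: 1 1 1 1 1
1 1 0 0 0
1 0 0 1 0

Derivation:
After press 1 at (2,2):
1 1 1 0 0
1 1 0 0 0
1 0 0 0 1

After press 2 at (0,4):
1 1 1 1 1
1 1 0 0 1
1 0 0 0 1

After press 3 at (2,4):
1 1 1 1 1
1 1 0 0 0
1 0 0 1 0

After press 4 at (0,0):
0 0 1 1 1
0 1 0 0 0
1 0 0 1 0

After press 5 at (0,0):
1 1 1 1 1
1 1 0 0 0
1 0 0 1 0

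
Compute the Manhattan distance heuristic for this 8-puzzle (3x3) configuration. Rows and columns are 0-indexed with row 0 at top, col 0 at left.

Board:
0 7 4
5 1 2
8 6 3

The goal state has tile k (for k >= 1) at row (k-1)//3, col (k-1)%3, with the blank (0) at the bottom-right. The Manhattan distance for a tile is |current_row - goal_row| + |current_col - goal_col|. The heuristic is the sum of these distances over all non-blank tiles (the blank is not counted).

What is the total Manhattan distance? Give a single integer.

Tile 7: at (0,1), goal (2,0), distance |0-2|+|1-0| = 3
Tile 4: at (0,2), goal (1,0), distance |0-1|+|2-0| = 3
Tile 5: at (1,0), goal (1,1), distance |1-1|+|0-1| = 1
Tile 1: at (1,1), goal (0,0), distance |1-0|+|1-0| = 2
Tile 2: at (1,2), goal (0,1), distance |1-0|+|2-1| = 2
Tile 8: at (2,0), goal (2,1), distance |2-2|+|0-1| = 1
Tile 6: at (2,1), goal (1,2), distance |2-1|+|1-2| = 2
Tile 3: at (2,2), goal (0,2), distance |2-0|+|2-2| = 2
Sum: 3 + 3 + 1 + 2 + 2 + 1 + 2 + 2 = 16

Answer: 16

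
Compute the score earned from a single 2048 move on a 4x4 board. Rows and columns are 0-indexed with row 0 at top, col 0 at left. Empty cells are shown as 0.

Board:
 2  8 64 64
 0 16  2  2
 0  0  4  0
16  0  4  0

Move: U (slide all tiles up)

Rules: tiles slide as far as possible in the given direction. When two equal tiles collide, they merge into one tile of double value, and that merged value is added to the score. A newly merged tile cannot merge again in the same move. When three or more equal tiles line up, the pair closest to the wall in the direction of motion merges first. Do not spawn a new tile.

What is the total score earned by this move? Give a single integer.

Answer: 8

Derivation:
Slide up:
col 0: [2, 0, 0, 16] -> [2, 16, 0, 0]  score +0 (running 0)
col 1: [8, 16, 0, 0] -> [8, 16, 0, 0]  score +0 (running 0)
col 2: [64, 2, 4, 4] -> [64, 2, 8, 0]  score +8 (running 8)
col 3: [64, 2, 0, 0] -> [64, 2, 0, 0]  score +0 (running 8)
Board after move:
 2  8 64 64
16 16  2  2
 0  0  8  0
 0  0  0  0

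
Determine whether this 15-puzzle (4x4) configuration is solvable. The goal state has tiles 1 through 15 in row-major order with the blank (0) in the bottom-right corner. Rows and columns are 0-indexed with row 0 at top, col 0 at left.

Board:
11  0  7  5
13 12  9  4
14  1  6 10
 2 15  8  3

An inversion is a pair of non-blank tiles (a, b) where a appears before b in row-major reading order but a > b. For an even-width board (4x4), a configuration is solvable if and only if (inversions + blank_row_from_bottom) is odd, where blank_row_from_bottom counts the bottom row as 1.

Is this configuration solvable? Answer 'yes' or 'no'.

Inversions: 60
Blank is in row 0 (0-indexed from top), which is row 4 counting from the bottom (bottom = 1).
60 + 4 = 64, which is even, so the puzzle is not solvable.

Answer: no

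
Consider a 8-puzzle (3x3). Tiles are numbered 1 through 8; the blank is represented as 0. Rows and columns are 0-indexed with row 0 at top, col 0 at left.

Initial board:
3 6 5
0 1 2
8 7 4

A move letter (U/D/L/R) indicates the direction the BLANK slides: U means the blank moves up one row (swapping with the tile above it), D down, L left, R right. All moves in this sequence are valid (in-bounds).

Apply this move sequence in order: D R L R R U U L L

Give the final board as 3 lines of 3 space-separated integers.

After move 1 (D):
3 6 5
8 1 2
0 7 4

After move 2 (R):
3 6 5
8 1 2
7 0 4

After move 3 (L):
3 6 5
8 1 2
0 7 4

After move 4 (R):
3 6 5
8 1 2
7 0 4

After move 5 (R):
3 6 5
8 1 2
7 4 0

After move 6 (U):
3 6 5
8 1 0
7 4 2

After move 7 (U):
3 6 0
8 1 5
7 4 2

After move 8 (L):
3 0 6
8 1 5
7 4 2

After move 9 (L):
0 3 6
8 1 5
7 4 2

Answer: 0 3 6
8 1 5
7 4 2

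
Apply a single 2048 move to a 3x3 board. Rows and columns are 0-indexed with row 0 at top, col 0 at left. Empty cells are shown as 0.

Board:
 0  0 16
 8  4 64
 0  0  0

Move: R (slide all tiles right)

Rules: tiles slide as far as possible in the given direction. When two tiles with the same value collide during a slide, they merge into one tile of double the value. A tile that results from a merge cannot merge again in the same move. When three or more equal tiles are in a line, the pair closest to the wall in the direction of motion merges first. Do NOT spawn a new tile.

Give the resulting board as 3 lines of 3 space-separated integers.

Answer:  0  0 16
 8  4 64
 0  0  0

Derivation:
Slide right:
row 0: [0, 0, 16] -> [0, 0, 16]
row 1: [8, 4, 64] -> [8, 4, 64]
row 2: [0, 0, 0] -> [0, 0, 0]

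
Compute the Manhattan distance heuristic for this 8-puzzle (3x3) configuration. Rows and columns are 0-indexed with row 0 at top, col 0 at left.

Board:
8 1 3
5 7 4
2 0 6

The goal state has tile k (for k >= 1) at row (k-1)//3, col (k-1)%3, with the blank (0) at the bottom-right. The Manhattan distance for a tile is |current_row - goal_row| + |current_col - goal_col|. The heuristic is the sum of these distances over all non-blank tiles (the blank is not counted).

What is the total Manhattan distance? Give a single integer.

Answer: 13

Derivation:
Tile 8: (0,0)->(2,1) = 3
Tile 1: (0,1)->(0,0) = 1
Tile 3: (0,2)->(0,2) = 0
Tile 5: (1,0)->(1,1) = 1
Tile 7: (1,1)->(2,0) = 2
Tile 4: (1,2)->(1,0) = 2
Tile 2: (2,0)->(0,1) = 3
Tile 6: (2,2)->(1,2) = 1
Sum: 3 + 1 + 0 + 1 + 2 + 2 + 3 + 1 = 13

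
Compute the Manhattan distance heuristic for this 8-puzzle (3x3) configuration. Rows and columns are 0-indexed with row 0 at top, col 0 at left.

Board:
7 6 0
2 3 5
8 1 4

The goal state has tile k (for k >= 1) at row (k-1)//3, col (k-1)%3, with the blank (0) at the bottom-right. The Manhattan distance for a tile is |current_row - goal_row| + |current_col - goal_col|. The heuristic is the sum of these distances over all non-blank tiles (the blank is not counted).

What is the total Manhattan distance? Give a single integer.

Answer: 16

Derivation:
Tile 7: at (0,0), goal (2,0), distance |0-2|+|0-0| = 2
Tile 6: at (0,1), goal (1,2), distance |0-1|+|1-2| = 2
Tile 2: at (1,0), goal (0,1), distance |1-0|+|0-1| = 2
Tile 3: at (1,1), goal (0,2), distance |1-0|+|1-2| = 2
Tile 5: at (1,2), goal (1,1), distance |1-1|+|2-1| = 1
Tile 8: at (2,0), goal (2,1), distance |2-2|+|0-1| = 1
Tile 1: at (2,1), goal (0,0), distance |2-0|+|1-0| = 3
Tile 4: at (2,2), goal (1,0), distance |2-1|+|2-0| = 3
Sum: 2 + 2 + 2 + 2 + 1 + 1 + 3 + 3 = 16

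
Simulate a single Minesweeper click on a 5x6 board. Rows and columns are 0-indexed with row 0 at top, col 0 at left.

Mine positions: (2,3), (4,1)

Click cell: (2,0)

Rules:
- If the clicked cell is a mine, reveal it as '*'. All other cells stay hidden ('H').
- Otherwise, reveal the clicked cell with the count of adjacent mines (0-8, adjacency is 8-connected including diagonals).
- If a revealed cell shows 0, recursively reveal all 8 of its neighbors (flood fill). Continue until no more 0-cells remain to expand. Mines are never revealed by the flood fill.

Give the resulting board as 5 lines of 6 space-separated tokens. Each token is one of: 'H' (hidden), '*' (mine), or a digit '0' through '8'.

0 0 0 0 0 0
0 0 1 1 1 0
0 0 1 H 1 0
1 1 2 1 1 0
H H 1 0 0 0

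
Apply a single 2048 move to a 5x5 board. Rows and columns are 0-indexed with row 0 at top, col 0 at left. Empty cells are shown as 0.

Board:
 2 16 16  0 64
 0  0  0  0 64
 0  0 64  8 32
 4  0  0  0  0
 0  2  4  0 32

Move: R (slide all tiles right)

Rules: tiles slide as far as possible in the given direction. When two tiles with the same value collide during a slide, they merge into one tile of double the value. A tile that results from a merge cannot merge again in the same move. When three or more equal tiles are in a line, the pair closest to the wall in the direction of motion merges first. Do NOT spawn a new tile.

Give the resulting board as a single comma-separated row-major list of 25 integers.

Answer: 0, 0, 2, 32, 64, 0, 0, 0, 0, 64, 0, 0, 64, 8, 32, 0, 0, 0, 0, 4, 0, 0, 2, 4, 32

Derivation:
Slide right:
row 0: [2, 16, 16, 0, 64] -> [0, 0, 2, 32, 64]
row 1: [0, 0, 0, 0, 64] -> [0, 0, 0, 0, 64]
row 2: [0, 0, 64, 8, 32] -> [0, 0, 64, 8, 32]
row 3: [4, 0, 0, 0, 0] -> [0, 0, 0, 0, 4]
row 4: [0, 2, 4, 0, 32] -> [0, 0, 2, 4, 32]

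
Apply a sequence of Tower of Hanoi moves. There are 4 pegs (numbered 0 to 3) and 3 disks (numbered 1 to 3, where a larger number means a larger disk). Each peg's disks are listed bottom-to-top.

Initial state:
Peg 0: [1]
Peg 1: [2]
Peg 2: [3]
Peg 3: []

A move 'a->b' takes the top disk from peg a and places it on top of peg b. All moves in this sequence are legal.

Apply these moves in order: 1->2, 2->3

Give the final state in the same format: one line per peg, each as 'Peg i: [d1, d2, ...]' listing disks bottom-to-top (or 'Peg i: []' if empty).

Answer: Peg 0: [1]
Peg 1: []
Peg 2: [3]
Peg 3: [2]

Derivation:
After move 1 (1->2):
Peg 0: [1]
Peg 1: []
Peg 2: [3, 2]
Peg 3: []

After move 2 (2->3):
Peg 0: [1]
Peg 1: []
Peg 2: [3]
Peg 3: [2]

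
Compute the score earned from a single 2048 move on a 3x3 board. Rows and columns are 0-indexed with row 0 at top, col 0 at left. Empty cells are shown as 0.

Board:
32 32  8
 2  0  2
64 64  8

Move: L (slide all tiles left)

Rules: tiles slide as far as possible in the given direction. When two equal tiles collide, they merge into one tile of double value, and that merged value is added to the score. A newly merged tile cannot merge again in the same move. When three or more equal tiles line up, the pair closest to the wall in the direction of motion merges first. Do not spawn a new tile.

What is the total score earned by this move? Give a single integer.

Answer: 196

Derivation:
Slide left:
row 0: [32, 32, 8] -> [64, 8, 0]  score +64 (running 64)
row 1: [2, 0, 2] -> [4, 0, 0]  score +4 (running 68)
row 2: [64, 64, 8] -> [128, 8, 0]  score +128 (running 196)
Board after move:
 64   8   0
  4   0   0
128   8   0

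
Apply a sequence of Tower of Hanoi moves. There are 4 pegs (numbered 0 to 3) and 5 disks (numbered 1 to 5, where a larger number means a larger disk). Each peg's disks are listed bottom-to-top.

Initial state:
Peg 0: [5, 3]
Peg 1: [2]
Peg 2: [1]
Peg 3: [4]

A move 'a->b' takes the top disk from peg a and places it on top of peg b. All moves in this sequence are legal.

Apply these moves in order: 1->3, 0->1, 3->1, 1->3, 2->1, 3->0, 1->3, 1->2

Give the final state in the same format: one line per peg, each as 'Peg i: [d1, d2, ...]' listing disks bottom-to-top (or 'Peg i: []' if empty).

Answer: Peg 0: [5, 2]
Peg 1: []
Peg 2: [3]
Peg 3: [4, 1]

Derivation:
After move 1 (1->3):
Peg 0: [5, 3]
Peg 1: []
Peg 2: [1]
Peg 3: [4, 2]

After move 2 (0->1):
Peg 0: [5]
Peg 1: [3]
Peg 2: [1]
Peg 3: [4, 2]

After move 3 (3->1):
Peg 0: [5]
Peg 1: [3, 2]
Peg 2: [1]
Peg 3: [4]

After move 4 (1->3):
Peg 0: [5]
Peg 1: [3]
Peg 2: [1]
Peg 3: [4, 2]

After move 5 (2->1):
Peg 0: [5]
Peg 1: [3, 1]
Peg 2: []
Peg 3: [4, 2]

After move 6 (3->0):
Peg 0: [5, 2]
Peg 1: [3, 1]
Peg 2: []
Peg 3: [4]

After move 7 (1->3):
Peg 0: [5, 2]
Peg 1: [3]
Peg 2: []
Peg 3: [4, 1]

After move 8 (1->2):
Peg 0: [5, 2]
Peg 1: []
Peg 2: [3]
Peg 3: [4, 1]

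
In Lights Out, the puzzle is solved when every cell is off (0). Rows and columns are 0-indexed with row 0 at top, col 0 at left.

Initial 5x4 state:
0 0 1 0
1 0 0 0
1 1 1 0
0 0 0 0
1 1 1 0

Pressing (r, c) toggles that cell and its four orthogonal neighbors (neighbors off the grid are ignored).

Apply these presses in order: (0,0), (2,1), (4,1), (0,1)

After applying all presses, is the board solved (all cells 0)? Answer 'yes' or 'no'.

After press 1 at (0,0):
1 1 1 0
0 0 0 0
1 1 1 0
0 0 0 0
1 1 1 0

After press 2 at (2,1):
1 1 1 0
0 1 0 0
0 0 0 0
0 1 0 0
1 1 1 0

After press 3 at (4,1):
1 1 1 0
0 1 0 0
0 0 0 0
0 0 0 0
0 0 0 0

After press 4 at (0,1):
0 0 0 0
0 0 0 0
0 0 0 0
0 0 0 0
0 0 0 0

Lights still on: 0

Answer: yes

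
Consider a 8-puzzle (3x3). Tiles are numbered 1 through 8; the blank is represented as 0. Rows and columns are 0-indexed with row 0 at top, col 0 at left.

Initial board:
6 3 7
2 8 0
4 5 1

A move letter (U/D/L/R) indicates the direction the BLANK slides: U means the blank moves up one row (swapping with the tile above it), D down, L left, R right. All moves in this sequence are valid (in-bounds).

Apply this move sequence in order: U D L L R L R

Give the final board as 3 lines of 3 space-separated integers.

Answer: 6 3 7
2 0 8
4 5 1

Derivation:
After move 1 (U):
6 3 0
2 8 7
4 5 1

After move 2 (D):
6 3 7
2 8 0
4 5 1

After move 3 (L):
6 3 7
2 0 8
4 5 1

After move 4 (L):
6 3 7
0 2 8
4 5 1

After move 5 (R):
6 3 7
2 0 8
4 5 1

After move 6 (L):
6 3 7
0 2 8
4 5 1

After move 7 (R):
6 3 7
2 0 8
4 5 1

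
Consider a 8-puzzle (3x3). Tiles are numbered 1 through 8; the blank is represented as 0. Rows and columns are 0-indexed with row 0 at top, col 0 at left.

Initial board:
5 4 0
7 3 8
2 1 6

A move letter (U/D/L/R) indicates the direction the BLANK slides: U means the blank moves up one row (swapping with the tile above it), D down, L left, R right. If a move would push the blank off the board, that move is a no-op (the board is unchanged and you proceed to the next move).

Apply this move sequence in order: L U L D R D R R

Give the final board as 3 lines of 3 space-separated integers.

Answer: 7 5 4
3 1 8
2 6 0

Derivation:
After move 1 (L):
5 0 4
7 3 8
2 1 6

After move 2 (U):
5 0 4
7 3 8
2 1 6

After move 3 (L):
0 5 4
7 3 8
2 1 6

After move 4 (D):
7 5 4
0 3 8
2 1 6

After move 5 (R):
7 5 4
3 0 8
2 1 6

After move 6 (D):
7 5 4
3 1 8
2 0 6

After move 7 (R):
7 5 4
3 1 8
2 6 0

After move 8 (R):
7 5 4
3 1 8
2 6 0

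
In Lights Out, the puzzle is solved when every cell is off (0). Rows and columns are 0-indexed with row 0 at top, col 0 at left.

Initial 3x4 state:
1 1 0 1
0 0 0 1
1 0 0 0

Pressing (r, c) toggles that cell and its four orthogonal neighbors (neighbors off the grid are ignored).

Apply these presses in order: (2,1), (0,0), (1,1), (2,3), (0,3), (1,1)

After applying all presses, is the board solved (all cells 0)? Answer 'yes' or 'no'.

After press 1 at (2,1):
1 1 0 1
0 1 0 1
0 1 1 0

After press 2 at (0,0):
0 0 0 1
1 1 0 1
0 1 1 0

After press 3 at (1,1):
0 1 0 1
0 0 1 1
0 0 1 0

After press 4 at (2,3):
0 1 0 1
0 0 1 0
0 0 0 1

After press 5 at (0,3):
0 1 1 0
0 0 1 1
0 0 0 1

After press 6 at (1,1):
0 0 1 0
1 1 0 1
0 1 0 1

Lights still on: 6

Answer: no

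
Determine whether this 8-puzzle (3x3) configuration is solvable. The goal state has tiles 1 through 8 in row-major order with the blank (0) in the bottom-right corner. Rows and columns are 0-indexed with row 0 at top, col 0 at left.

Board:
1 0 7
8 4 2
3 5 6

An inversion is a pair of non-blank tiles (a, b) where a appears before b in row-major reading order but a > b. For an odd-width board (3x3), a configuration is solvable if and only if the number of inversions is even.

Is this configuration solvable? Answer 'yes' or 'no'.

Answer: yes

Derivation:
Inversions (pairs i<j in row-major order where tile[i] > tile[j] > 0): 12
12 is even, so the puzzle is solvable.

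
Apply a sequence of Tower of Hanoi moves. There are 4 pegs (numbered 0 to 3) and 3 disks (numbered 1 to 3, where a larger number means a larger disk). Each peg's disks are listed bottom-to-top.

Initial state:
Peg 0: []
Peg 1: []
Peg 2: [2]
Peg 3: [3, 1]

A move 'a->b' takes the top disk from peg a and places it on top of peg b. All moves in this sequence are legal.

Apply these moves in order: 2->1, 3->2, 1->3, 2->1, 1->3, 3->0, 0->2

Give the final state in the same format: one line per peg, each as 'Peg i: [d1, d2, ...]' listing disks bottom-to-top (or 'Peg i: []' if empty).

After move 1 (2->1):
Peg 0: []
Peg 1: [2]
Peg 2: []
Peg 3: [3, 1]

After move 2 (3->2):
Peg 0: []
Peg 1: [2]
Peg 2: [1]
Peg 3: [3]

After move 3 (1->3):
Peg 0: []
Peg 1: []
Peg 2: [1]
Peg 3: [3, 2]

After move 4 (2->1):
Peg 0: []
Peg 1: [1]
Peg 2: []
Peg 3: [3, 2]

After move 5 (1->3):
Peg 0: []
Peg 1: []
Peg 2: []
Peg 3: [3, 2, 1]

After move 6 (3->0):
Peg 0: [1]
Peg 1: []
Peg 2: []
Peg 3: [3, 2]

After move 7 (0->2):
Peg 0: []
Peg 1: []
Peg 2: [1]
Peg 3: [3, 2]

Answer: Peg 0: []
Peg 1: []
Peg 2: [1]
Peg 3: [3, 2]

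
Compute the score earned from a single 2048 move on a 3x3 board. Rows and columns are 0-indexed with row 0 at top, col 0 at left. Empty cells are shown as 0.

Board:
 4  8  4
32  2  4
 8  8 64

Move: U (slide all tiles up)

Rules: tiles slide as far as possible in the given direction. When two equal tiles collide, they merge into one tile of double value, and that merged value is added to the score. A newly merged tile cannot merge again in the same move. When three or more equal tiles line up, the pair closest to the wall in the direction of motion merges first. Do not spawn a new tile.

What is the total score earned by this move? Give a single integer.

Answer: 8

Derivation:
Slide up:
col 0: [4, 32, 8] -> [4, 32, 8]  score +0 (running 0)
col 1: [8, 2, 8] -> [8, 2, 8]  score +0 (running 0)
col 2: [4, 4, 64] -> [8, 64, 0]  score +8 (running 8)
Board after move:
 4  8  8
32  2 64
 8  8  0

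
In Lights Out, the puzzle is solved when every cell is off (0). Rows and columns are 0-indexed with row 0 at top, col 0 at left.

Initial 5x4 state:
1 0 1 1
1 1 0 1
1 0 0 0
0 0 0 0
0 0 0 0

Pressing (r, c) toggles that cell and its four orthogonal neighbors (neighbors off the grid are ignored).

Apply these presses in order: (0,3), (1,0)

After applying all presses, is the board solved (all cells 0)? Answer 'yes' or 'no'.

Answer: yes

Derivation:
After press 1 at (0,3):
1 0 0 0
1 1 0 0
1 0 0 0
0 0 0 0
0 0 0 0

After press 2 at (1,0):
0 0 0 0
0 0 0 0
0 0 0 0
0 0 0 0
0 0 0 0

Lights still on: 0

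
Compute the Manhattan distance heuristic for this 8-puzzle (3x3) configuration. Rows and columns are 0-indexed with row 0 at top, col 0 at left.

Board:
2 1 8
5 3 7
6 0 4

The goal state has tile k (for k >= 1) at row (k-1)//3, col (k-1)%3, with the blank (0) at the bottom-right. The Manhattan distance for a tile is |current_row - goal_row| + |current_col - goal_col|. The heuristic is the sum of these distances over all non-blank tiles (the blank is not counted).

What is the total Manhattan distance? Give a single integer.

Answer: 17

Derivation:
Tile 2: (0,0)->(0,1) = 1
Tile 1: (0,1)->(0,0) = 1
Tile 8: (0,2)->(2,1) = 3
Tile 5: (1,0)->(1,1) = 1
Tile 3: (1,1)->(0,2) = 2
Tile 7: (1,2)->(2,0) = 3
Tile 6: (2,0)->(1,2) = 3
Tile 4: (2,2)->(1,0) = 3
Sum: 1 + 1 + 3 + 1 + 2 + 3 + 3 + 3 = 17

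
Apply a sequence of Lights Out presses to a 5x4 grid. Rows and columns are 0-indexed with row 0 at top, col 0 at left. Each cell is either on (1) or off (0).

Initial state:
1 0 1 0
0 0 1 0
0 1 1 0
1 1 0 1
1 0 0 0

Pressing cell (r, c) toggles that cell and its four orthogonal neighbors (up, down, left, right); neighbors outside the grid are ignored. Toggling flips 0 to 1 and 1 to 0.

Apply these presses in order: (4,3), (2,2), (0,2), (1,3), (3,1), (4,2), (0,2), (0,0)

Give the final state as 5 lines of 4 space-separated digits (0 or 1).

Answer: 0 1 1 1
1 0 1 1
0 1 0 0
0 0 1 0
1 0 0 0

Derivation:
After press 1 at (4,3):
1 0 1 0
0 0 1 0
0 1 1 0
1 1 0 0
1 0 1 1

After press 2 at (2,2):
1 0 1 0
0 0 0 0
0 0 0 1
1 1 1 0
1 0 1 1

After press 3 at (0,2):
1 1 0 1
0 0 1 0
0 0 0 1
1 1 1 0
1 0 1 1

After press 4 at (1,3):
1 1 0 0
0 0 0 1
0 0 0 0
1 1 1 0
1 0 1 1

After press 5 at (3,1):
1 1 0 0
0 0 0 1
0 1 0 0
0 0 0 0
1 1 1 1

After press 6 at (4,2):
1 1 0 0
0 0 0 1
0 1 0 0
0 0 1 0
1 0 0 0

After press 7 at (0,2):
1 0 1 1
0 0 1 1
0 1 0 0
0 0 1 0
1 0 0 0

After press 8 at (0,0):
0 1 1 1
1 0 1 1
0 1 0 0
0 0 1 0
1 0 0 0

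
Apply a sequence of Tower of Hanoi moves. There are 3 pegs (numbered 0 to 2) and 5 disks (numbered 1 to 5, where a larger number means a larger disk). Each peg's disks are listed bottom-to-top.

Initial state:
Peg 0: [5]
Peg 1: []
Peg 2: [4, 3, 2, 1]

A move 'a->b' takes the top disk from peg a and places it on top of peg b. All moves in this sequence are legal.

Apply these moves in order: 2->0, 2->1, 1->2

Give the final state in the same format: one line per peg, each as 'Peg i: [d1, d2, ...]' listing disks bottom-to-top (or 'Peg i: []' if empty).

After move 1 (2->0):
Peg 0: [5, 1]
Peg 1: []
Peg 2: [4, 3, 2]

After move 2 (2->1):
Peg 0: [5, 1]
Peg 1: [2]
Peg 2: [4, 3]

After move 3 (1->2):
Peg 0: [5, 1]
Peg 1: []
Peg 2: [4, 3, 2]

Answer: Peg 0: [5, 1]
Peg 1: []
Peg 2: [4, 3, 2]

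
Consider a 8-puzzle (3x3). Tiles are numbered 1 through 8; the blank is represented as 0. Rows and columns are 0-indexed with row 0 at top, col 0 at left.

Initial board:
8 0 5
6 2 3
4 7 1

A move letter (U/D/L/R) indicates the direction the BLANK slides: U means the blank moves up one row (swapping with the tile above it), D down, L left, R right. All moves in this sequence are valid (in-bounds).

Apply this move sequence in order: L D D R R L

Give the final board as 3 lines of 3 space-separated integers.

After move 1 (L):
0 8 5
6 2 3
4 7 1

After move 2 (D):
6 8 5
0 2 3
4 7 1

After move 3 (D):
6 8 5
4 2 3
0 7 1

After move 4 (R):
6 8 5
4 2 3
7 0 1

After move 5 (R):
6 8 5
4 2 3
7 1 0

After move 6 (L):
6 8 5
4 2 3
7 0 1

Answer: 6 8 5
4 2 3
7 0 1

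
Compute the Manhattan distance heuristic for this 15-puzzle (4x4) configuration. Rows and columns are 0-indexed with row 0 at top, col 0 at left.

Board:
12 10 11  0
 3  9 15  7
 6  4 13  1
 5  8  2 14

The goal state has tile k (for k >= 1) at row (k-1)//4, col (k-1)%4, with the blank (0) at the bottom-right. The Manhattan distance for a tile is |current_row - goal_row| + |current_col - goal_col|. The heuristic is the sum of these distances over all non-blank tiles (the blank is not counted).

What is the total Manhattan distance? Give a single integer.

Answer: 43

Derivation:
Tile 12: at (0,0), goal (2,3), distance |0-2|+|0-3| = 5
Tile 10: at (0,1), goal (2,1), distance |0-2|+|1-1| = 2
Tile 11: at (0,2), goal (2,2), distance |0-2|+|2-2| = 2
Tile 3: at (1,0), goal (0,2), distance |1-0|+|0-2| = 3
Tile 9: at (1,1), goal (2,0), distance |1-2|+|1-0| = 2
Tile 15: at (1,2), goal (3,2), distance |1-3|+|2-2| = 2
Tile 7: at (1,3), goal (1,2), distance |1-1|+|3-2| = 1
Tile 6: at (2,0), goal (1,1), distance |2-1|+|0-1| = 2
Tile 4: at (2,1), goal (0,3), distance |2-0|+|1-3| = 4
Tile 13: at (2,2), goal (3,0), distance |2-3|+|2-0| = 3
Tile 1: at (2,3), goal (0,0), distance |2-0|+|3-0| = 5
Tile 5: at (3,0), goal (1,0), distance |3-1|+|0-0| = 2
Tile 8: at (3,1), goal (1,3), distance |3-1|+|1-3| = 4
Tile 2: at (3,2), goal (0,1), distance |3-0|+|2-1| = 4
Tile 14: at (3,3), goal (3,1), distance |3-3|+|3-1| = 2
Sum: 5 + 2 + 2 + 3 + 2 + 2 + 1 + 2 + 4 + 3 + 5 + 2 + 4 + 4 + 2 = 43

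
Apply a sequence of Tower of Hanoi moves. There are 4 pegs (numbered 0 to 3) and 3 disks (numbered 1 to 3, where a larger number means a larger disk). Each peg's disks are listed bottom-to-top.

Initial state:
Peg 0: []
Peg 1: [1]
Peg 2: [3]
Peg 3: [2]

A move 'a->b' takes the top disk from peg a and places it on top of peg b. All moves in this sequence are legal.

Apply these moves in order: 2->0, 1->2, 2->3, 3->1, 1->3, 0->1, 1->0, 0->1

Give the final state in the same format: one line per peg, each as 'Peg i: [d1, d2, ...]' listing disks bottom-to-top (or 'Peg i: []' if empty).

Answer: Peg 0: []
Peg 1: [3]
Peg 2: []
Peg 3: [2, 1]

Derivation:
After move 1 (2->0):
Peg 0: [3]
Peg 1: [1]
Peg 2: []
Peg 3: [2]

After move 2 (1->2):
Peg 0: [3]
Peg 1: []
Peg 2: [1]
Peg 3: [2]

After move 3 (2->3):
Peg 0: [3]
Peg 1: []
Peg 2: []
Peg 3: [2, 1]

After move 4 (3->1):
Peg 0: [3]
Peg 1: [1]
Peg 2: []
Peg 3: [2]

After move 5 (1->3):
Peg 0: [3]
Peg 1: []
Peg 2: []
Peg 3: [2, 1]

After move 6 (0->1):
Peg 0: []
Peg 1: [3]
Peg 2: []
Peg 3: [2, 1]

After move 7 (1->0):
Peg 0: [3]
Peg 1: []
Peg 2: []
Peg 3: [2, 1]

After move 8 (0->1):
Peg 0: []
Peg 1: [3]
Peg 2: []
Peg 3: [2, 1]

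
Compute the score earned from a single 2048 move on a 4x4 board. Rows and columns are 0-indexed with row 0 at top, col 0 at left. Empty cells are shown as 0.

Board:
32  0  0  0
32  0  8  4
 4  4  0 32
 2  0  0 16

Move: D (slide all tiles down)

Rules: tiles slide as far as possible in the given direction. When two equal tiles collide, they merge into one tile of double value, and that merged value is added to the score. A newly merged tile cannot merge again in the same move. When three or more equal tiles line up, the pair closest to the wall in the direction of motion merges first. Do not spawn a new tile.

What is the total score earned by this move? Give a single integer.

Answer: 64

Derivation:
Slide down:
col 0: [32, 32, 4, 2] -> [0, 64, 4, 2]  score +64 (running 64)
col 1: [0, 0, 4, 0] -> [0, 0, 0, 4]  score +0 (running 64)
col 2: [0, 8, 0, 0] -> [0, 0, 0, 8]  score +0 (running 64)
col 3: [0, 4, 32, 16] -> [0, 4, 32, 16]  score +0 (running 64)
Board after move:
 0  0  0  0
64  0  0  4
 4  0  0 32
 2  4  8 16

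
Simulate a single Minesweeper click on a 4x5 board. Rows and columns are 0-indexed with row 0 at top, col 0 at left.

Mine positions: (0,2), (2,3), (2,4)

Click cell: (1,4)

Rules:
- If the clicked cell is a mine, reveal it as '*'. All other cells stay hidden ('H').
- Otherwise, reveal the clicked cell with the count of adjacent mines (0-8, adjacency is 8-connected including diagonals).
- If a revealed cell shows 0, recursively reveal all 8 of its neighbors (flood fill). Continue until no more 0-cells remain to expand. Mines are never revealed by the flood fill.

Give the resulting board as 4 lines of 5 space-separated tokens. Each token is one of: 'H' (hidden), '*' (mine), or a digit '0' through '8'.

H H H H H
H H H H 2
H H H H H
H H H H H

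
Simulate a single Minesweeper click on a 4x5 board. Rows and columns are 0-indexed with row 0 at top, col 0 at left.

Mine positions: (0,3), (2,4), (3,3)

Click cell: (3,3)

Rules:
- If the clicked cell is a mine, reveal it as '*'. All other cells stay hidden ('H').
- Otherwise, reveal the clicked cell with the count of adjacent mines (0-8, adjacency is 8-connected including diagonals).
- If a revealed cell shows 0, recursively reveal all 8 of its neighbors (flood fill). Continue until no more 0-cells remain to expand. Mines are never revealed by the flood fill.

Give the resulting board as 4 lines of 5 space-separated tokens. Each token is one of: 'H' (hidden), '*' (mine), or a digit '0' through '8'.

H H H H H
H H H H H
H H H H H
H H H * H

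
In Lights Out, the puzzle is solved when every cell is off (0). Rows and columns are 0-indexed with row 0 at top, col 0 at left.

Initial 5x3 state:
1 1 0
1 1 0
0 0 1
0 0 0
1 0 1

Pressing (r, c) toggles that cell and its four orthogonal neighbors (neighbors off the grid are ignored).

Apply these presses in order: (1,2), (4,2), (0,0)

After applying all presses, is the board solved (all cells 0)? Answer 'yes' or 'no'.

After press 1 at (1,2):
1 1 1
1 0 1
0 0 0
0 0 0
1 0 1

After press 2 at (4,2):
1 1 1
1 0 1
0 0 0
0 0 1
1 1 0

After press 3 at (0,0):
0 0 1
0 0 1
0 0 0
0 0 1
1 1 0

Lights still on: 5

Answer: no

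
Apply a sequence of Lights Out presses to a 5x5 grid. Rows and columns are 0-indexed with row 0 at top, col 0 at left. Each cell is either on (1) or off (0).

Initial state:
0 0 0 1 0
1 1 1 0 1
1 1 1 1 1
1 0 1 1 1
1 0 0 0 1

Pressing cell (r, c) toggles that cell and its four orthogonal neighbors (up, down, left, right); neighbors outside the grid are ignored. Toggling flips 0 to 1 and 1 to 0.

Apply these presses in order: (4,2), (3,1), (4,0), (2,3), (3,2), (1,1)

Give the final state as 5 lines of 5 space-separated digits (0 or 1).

After press 1 at (4,2):
0 0 0 1 0
1 1 1 0 1
1 1 1 1 1
1 0 0 1 1
1 1 1 1 1

After press 2 at (3,1):
0 0 0 1 0
1 1 1 0 1
1 0 1 1 1
0 1 1 1 1
1 0 1 1 1

After press 3 at (4,0):
0 0 0 1 0
1 1 1 0 1
1 0 1 1 1
1 1 1 1 1
0 1 1 1 1

After press 4 at (2,3):
0 0 0 1 0
1 1 1 1 1
1 0 0 0 0
1 1 1 0 1
0 1 1 1 1

After press 5 at (3,2):
0 0 0 1 0
1 1 1 1 1
1 0 1 0 0
1 0 0 1 1
0 1 0 1 1

After press 6 at (1,1):
0 1 0 1 0
0 0 0 1 1
1 1 1 0 0
1 0 0 1 1
0 1 0 1 1

Answer: 0 1 0 1 0
0 0 0 1 1
1 1 1 0 0
1 0 0 1 1
0 1 0 1 1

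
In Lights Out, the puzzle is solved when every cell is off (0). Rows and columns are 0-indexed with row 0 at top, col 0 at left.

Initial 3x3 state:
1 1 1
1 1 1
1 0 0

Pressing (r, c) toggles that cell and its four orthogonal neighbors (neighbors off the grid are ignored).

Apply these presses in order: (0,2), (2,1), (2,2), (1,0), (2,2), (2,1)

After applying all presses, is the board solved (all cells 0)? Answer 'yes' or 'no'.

Answer: yes

Derivation:
After press 1 at (0,2):
1 0 0
1 1 0
1 0 0

After press 2 at (2,1):
1 0 0
1 0 0
0 1 1

After press 3 at (2,2):
1 0 0
1 0 1
0 0 0

After press 4 at (1,0):
0 0 0
0 1 1
1 0 0

After press 5 at (2,2):
0 0 0
0 1 0
1 1 1

After press 6 at (2,1):
0 0 0
0 0 0
0 0 0

Lights still on: 0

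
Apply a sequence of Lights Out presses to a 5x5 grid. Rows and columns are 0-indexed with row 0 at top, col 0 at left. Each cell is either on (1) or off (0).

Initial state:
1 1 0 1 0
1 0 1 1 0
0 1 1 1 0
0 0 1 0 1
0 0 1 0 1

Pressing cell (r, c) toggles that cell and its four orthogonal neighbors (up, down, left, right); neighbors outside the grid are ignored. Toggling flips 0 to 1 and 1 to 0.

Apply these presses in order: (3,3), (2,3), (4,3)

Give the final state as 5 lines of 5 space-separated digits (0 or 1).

After press 1 at (3,3):
1 1 0 1 0
1 0 1 1 0
0 1 1 0 0
0 0 0 1 0
0 0 1 1 1

After press 2 at (2,3):
1 1 0 1 0
1 0 1 0 0
0 1 0 1 1
0 0 0 0 0
0 0 1 1 1

After press 3 at (4,3):
1 1 0 1 0
1 0 1 0 0
0 1 0 1 1
0 0 0 1 0
0 0 0 0 0

Answer: 1 1 0 1 0
1 0 1 0 0
0 1 0 1 1
0 0 0 1 0
0 0 0 0 0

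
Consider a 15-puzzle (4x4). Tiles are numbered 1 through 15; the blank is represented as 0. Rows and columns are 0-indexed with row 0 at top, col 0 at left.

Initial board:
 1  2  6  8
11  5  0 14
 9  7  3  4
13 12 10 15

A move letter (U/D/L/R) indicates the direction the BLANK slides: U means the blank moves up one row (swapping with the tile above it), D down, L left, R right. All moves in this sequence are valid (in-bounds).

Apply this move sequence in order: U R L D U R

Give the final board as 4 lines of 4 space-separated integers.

After move 1 (U):
 1  2  0  8
11  5  6 14
 9  7  3  4
13 12 10 15

After move 2 (R):
 1  2  8  0
11  5  6 14
 9  7  3  4
13 12 10 15

After move 3 (L):
 1  2  0  8
11  5  6 14
 9  7  3  4
13 12 10 15

After move 4 (D):
 1  2  6  8
11  5  0 14
 9  7  3  4
13 12 10 15

After move 5 (U):
 1  2  0  8
11  5  6 14
 9  7  3  4
13 12 10 15

After move 6 (R):
 1  2  8  0
11  5  6 14
 9  7  3  4
13 12 10 15

Answer:  1  2  8  0
11  5  6 14
 9  7  3  4
13 12 10 15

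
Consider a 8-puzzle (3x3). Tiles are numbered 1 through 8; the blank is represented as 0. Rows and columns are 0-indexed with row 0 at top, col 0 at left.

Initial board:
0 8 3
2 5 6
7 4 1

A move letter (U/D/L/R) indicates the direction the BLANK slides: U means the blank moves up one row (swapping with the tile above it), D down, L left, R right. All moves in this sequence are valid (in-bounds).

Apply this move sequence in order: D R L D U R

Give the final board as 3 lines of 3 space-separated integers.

Answer: 2 8 3
5 0 6
7 4 1

Derivation:
After move 1 (D):
2 8 3
0 5 6
7 4 1

After move 2 (R):
2 8 3
5 0 6
7 4 1

After move 3 (L):
2 8 3
0 5 6
7 4 1

After move 4 (D):
2 8 3
7 5 6
0 4 1

After move 5 (U):
2 8 3
0 5 6
7 4 1

After move 6 (R):
2 8 3
5 0 6
7 4 1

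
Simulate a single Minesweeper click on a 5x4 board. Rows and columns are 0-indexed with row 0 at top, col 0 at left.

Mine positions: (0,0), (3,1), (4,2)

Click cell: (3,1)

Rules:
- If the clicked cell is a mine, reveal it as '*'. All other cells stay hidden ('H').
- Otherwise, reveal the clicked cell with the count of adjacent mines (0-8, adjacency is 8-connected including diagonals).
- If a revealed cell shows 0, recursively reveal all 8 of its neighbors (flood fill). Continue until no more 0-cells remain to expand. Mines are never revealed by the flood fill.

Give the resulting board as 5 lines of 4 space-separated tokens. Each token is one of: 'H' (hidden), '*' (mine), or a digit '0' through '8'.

H H H H
H H H H
H H H H
H * H H
H H H H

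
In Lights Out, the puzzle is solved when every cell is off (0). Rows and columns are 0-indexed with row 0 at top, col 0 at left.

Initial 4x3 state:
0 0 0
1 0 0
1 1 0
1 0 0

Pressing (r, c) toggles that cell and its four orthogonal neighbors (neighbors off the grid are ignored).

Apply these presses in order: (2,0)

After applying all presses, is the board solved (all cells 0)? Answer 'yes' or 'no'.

After press 1 at (2,0):
0 0 0
0 0 0
0 0 0
0 0 0

Lights still on: 0

Answer: yes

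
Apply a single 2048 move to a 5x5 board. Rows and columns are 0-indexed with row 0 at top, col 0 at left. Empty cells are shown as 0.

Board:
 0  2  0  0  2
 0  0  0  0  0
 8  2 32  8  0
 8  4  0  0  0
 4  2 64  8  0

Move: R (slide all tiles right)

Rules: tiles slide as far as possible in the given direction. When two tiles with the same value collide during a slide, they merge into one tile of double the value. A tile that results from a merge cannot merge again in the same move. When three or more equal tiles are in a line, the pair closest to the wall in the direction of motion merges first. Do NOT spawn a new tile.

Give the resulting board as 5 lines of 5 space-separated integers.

Slide right:
row 0: [0, 2, 0, 0, 2] -> [0, 0, 0, 0, 4]
row 1: [0, 0, 0, 0, 0] -> [0, 0, 0, 0, 0]
row 2: [8, 2, 32, 8, 0] -> [0, 8, 2, 32, 8]
row 3: [8, 4, 0, 0, 0] -> [0, 0, 0, 8, 4]
row 4: [4, 2, 64, 8, 0] -> [0, 4, 2, 64, 8]

Answer:  0  0  0  0  4
 0  0  0  0  0
 0  8  2 32  8
 0  0  0  8  4
 0  4  2 64  8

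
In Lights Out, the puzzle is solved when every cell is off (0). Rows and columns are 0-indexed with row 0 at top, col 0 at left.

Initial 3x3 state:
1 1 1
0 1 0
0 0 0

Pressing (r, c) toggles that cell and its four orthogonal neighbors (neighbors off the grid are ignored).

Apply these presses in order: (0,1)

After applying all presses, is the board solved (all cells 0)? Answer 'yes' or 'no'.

After press 1 at (0,1):
0 0 0
0 0 0
0 0 0

Lights still on: 0

Answer: yes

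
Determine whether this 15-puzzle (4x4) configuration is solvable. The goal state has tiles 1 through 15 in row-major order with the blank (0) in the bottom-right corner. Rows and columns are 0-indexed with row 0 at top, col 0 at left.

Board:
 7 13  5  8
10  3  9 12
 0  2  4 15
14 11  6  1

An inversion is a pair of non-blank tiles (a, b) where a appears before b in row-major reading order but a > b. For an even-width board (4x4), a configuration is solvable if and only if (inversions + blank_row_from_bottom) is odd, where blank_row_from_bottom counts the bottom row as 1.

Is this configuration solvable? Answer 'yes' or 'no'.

Inversions: 55
Blank is in row 2 (0-indexed from top), which is row 2 counting from the bottom (bottom = 1).
55 + 2 = 57, which is odd, so the puzzle is solvable.

Answer: yes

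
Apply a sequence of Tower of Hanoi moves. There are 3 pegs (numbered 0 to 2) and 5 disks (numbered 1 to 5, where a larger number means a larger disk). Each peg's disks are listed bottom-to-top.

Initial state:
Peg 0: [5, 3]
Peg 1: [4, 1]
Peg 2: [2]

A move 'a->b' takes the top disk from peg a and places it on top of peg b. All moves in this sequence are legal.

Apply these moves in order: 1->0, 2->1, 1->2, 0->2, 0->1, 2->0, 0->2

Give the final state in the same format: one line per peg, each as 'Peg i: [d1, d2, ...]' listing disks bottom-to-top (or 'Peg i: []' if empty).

After move 1 (1->0):
Peg 0: [5, 3, 1]
Peg 1: [4]
Peg 2: [2]

After move 2 (2->1):
Peg 0: [5, 3, 1]
Peg 1: [4, 2]
Peg 2: []

After move 3 (1->2):
Peg 0: [5, 3, 1]
Peg 1: [4]
Peg 2: [2]

After move 4 (0->2):
Peg 0: [5, 3]
Peg 1: [4]
Peg 2: [2, 1]

After move 5 (0->1):
Peg 0: [5]
Peg 1: [4, 3]
Peg 2: [2, 1]

After move 6 (2->0):
Peg 0: [5, 1]
Peg 1: [4, 3]
Peg 2: [2]

After move 7 (0->2):
Peg 0: [5]
Peg 1: [4, 3]
Peg 2: [2, 1]

Answer: Peg 0: [5]
Peg 1: [4, 3]
Peg 2: [2, 1]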